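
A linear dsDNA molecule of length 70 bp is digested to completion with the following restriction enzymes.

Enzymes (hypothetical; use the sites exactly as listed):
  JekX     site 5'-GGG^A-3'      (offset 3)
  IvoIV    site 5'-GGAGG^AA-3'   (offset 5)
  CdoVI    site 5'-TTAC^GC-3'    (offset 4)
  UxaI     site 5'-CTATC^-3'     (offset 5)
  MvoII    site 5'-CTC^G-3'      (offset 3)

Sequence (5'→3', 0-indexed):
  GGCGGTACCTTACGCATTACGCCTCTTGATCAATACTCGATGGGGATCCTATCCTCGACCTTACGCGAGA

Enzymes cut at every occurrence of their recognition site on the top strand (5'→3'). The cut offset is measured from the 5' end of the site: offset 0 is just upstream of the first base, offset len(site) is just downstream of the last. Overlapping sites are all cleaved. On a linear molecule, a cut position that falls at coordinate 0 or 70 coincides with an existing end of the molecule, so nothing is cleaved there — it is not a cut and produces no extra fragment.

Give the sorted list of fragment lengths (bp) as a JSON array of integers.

[3,6,7,7,8,8,13,18]

Scan for sites:
  JekX GGGA/3: at [42] ⇒ [45]
  IvoIV (GGAGGAA, off=5): no sites
  CdoVI TTACGC/4: at [9, 16, 60] ⇒ [13, 20, 64]
  UxaI CTATC/5: at [48] ⇒ [53]
  MvoII CTCG/3: at [35, 53] ⇒ [38, 56]

Pooled cuts: [13, 20, 38, 45, 53, 56, 64]

Fragments:
  [0,13): 13 bp
  [13,20): 7 bp
  [20,38): 18 bp
  [38,45): 7 bp
  [45,53): 8 bp
  [53,56): 3 bp
  [56,64): 8 bp
  [64,70): 6 bp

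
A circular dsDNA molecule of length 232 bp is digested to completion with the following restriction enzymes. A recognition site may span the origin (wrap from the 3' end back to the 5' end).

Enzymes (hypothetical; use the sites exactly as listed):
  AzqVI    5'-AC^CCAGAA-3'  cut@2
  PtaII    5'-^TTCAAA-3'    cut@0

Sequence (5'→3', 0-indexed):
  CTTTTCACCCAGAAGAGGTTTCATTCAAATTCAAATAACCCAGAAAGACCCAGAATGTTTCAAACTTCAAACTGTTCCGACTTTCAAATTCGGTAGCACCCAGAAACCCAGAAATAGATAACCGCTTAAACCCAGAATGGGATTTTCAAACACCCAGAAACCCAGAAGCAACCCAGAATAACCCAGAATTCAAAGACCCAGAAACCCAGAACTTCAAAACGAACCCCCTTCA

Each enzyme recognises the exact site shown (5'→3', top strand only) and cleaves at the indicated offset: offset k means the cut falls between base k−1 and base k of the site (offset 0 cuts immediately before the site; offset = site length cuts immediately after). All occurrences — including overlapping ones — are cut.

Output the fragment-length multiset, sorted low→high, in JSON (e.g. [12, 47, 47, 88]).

[6,6,7,7,8,8,8,9,9,9,10,10,10,11,13,15,17,17,24,28]

Site scan:
  AzqVI ACCCAGAA/2: at [6, 37, 47, 97, 105, 129, 151, 159, 170, 180, 195, 203] ⇒ [8, 39, 49, 99, 107, 131, 153, 161, 172, 182, 197, 205]
  PtaII TTCAAA/0: at [23, 29, 58, 65, 82, 144, 188, 212] ⇒ [23, 29, 58, 65, 82, 144, 188, 212]

Pooled cuts: [8, 23, 29, 39, 49, 58, 65, 82, 99, 107, 131, 144, 153, 161, 172, 182, 188, 197, 205, 212]

Fragments:
  8→23: 15 bp
  23→29: 6 bp
  29→39: 10 bp
  39→49: 10 bp
  49→58: 9 bp
  58→65: 7 bp
  65→82: 17 bp
  82→99: 17 bp
  99→107: 8 bp
  107→131: 24 bp
  131→144: 13 bp
  144→153: 9 bp
  153→161: 8 bp
  161→172: 11 bp
  172→182: 10 bp
  182→188: 6 bp
  188→197: 9 bp
  197→205: 8 bp
  205→212: 7 bp
  212→8 (wrap): 232-212+8 = 28 bp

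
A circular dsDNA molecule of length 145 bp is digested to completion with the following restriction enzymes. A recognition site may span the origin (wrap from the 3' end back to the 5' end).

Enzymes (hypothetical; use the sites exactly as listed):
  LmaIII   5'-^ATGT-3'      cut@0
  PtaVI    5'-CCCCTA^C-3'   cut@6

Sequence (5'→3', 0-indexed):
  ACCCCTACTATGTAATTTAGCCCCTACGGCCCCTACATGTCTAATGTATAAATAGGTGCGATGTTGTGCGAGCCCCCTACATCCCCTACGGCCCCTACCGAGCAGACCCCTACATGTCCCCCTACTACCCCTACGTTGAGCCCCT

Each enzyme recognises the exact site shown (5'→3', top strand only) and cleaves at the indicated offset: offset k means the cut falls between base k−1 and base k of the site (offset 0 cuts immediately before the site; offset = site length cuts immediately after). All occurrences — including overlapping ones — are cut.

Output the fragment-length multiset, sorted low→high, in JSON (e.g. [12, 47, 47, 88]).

Per-enzyme occurrences:
  LmaIII (ATGT, off=0): starts [9, 36, 43, 60, 113] → cuts [9, 36, 43, 60, 113]
  PtaVI (CCCCTAC, off=6): starts [1, 20, 29, 73, 82, 91, 106, 118, 127, 140] → cuts [1, 7, 26, 35, 79, 88, 97, 112, 124, 133]

Pooled cuts: [1, 7, 9, 26, 35, 36, 43, 60, 79, 88, 97, 112, 113, 124, 133]

Fragment lengths:
  1→7: 6 bp
  7→9: 2 bp
  9→26: 17 bp
  26→35: 9 bp
  35→36: 1 bp
  36→43: 7 bp
  43→60: 17 bp
  60→79: 19 bp
  79→88: 9 bp
  88→97: 9 bp
  97→112: 15 bp
  112→113: 1 bp
  113→124: 11 bp
  124→133: 9 bp
  133→1 (wrap): 145-133+1 = 13 bp

[1,1,2,6,7,9,9,9,9,11,13,15,17,17,19]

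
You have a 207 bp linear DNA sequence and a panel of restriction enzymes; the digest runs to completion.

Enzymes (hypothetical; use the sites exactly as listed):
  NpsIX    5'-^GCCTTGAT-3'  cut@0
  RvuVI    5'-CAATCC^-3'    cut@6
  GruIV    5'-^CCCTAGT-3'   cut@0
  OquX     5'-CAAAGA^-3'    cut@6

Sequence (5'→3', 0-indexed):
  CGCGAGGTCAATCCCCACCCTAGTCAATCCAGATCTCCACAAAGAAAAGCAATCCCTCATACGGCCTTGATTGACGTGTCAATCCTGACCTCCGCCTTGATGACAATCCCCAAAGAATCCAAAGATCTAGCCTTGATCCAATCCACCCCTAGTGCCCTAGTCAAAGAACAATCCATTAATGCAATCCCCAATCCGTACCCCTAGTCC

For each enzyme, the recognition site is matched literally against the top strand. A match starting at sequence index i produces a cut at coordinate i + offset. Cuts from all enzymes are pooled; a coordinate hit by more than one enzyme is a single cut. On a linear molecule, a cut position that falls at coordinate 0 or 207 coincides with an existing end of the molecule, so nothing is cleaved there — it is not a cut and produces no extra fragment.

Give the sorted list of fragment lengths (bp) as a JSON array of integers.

Scan for sites:
  NpsIX GCCTTGAT/0: at [63, 93, 129] ⇒ [63, 93, 129]
  RvuVI CAATCC/6: at [8, 24, 49, 79, 103, 138, 168, 181, 188] ⇒ [14, 30, 55, 85, 109, 144, 174, 187, 194]
  GruIV CCCTAGT/0: at [17, 146, 154, 198] ⇒ [17, 146, 154, 198]
  OquX CAAAGA/6: at [39, 110, 119, 161] ⇒ [45, 116, 125, 167]

Pooled cuts: [14, 17, 30, 45, 55, 63, 85, 93, 109, 116, 125, 129, 144, 146, 154, 167, 174, 187, 194, 198]

Fragment lengths:
  [0,14): 14 bp
  [14,17): 3 bp
  [17,30): 13 bp
  [30,45): 15 bp
  [45,55): 10 bp
  [55,63): 8 bp
  [63,85): 22 bp
  [85,93): 8 bp
  [93,109): 16 bp
  [109,116): 7 bp
  [116,125): 9 bp
  [125,129): 4 bp
  [129,144): 15 bp
  [144,146): 2 bp
  [146,154): 8 bp
  [154,167): 13 bp
  [167,174): 7 bp
  [174,187): 13 bp
  [187,194): 7 bp
  [194,198): 4 bp
  [198,207): 9 bp

[2,3,4,4,7,7,7,8,8,8,9,9,10,13,13,13,14,15,15,16,22]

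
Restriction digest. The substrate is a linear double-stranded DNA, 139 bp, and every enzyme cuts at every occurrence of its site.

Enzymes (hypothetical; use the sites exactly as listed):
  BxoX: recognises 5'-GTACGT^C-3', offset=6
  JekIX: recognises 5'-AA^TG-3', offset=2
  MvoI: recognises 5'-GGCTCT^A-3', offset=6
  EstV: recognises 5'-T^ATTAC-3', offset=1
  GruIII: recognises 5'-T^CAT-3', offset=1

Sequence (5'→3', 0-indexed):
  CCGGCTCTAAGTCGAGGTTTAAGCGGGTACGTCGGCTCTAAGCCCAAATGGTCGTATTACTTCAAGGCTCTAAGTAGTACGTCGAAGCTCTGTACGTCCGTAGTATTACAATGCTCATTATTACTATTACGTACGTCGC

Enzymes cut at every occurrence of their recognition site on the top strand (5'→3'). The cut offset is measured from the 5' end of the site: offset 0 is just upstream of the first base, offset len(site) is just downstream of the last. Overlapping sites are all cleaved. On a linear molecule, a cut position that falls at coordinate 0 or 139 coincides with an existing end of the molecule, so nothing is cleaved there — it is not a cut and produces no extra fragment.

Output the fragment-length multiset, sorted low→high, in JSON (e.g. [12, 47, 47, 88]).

Site scan:
  BxoX GTACGTC/6: at [26, 76, 91, 130] ⇒ [32, 82, 97, 136]
  JekIX AATG/2: at [46, 109] ⇒ [48, 111]
  MvoI GGCTCTA/6: at [2, 33, 65] ⇒ [8, 39, 71]
  EstV TATTAC/1: at [54, 103, 118, 124] ⇒ [55, 104, 119, 125]
  GruIII TCAT/1: at [114] ⇒ [115]

Pooled cuts: [8, 32, 39, 48, 55, 71, 82, 97, 104, 111, 115, 119, 125, 136]

Fragment lengths:
  [0,8): 8 bp
  [8,32): 24 bp
  [32,39): 7 bp
  [39,48): 9 bp
  [48,55): 7 bp
  [55,71): 16 bp
  [71,82): 11 bp
  [82,97): 15 bp
  [97,104): 7 bp
  [104,111): 7 bp
  [111,115): 4 bp
  [115,119): 4 bp
  [119,125): 6 bp
  [125,136): 11 bp
  [136,139): 3 bp

[3,4,4,6,7,7,7,7,8,9,11,11,15,16,24]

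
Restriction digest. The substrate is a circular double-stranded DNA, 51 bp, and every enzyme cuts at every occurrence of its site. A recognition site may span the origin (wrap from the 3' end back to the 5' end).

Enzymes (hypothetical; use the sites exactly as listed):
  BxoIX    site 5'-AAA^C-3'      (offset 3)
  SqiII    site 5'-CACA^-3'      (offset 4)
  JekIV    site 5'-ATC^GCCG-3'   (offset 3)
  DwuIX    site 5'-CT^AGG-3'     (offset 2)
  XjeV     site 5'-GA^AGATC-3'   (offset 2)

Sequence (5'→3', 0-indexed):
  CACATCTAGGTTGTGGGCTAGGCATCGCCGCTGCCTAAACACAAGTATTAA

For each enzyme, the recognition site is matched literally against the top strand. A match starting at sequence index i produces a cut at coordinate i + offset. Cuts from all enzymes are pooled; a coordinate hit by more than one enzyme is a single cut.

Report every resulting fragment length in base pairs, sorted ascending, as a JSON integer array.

[3,4,7,12,12,13]

Scan for sites:
  BxoIX (AAAC, off=3): starts [36] → cuts [39]
  SqiII (CACA, off=4): starts [0, 39] → cuts [4, 43]
  JekIV (ATCGCCG, off=3): starts [23] → cuts [26]
  DwuIX (CTAGG, off=2): starts [5, 17] → cuts [7, 19]
  XjeV (GAAGATC, off=2): no sites

All cut coordinates (distinct, sorted): [4, 7, 19, 26, 39, 43]

Fragment lengths:
  4→7: 3 bp
  7→19: 12 bp
  19→26: 7 bp
  26→39: 13 bp
  39→43: 4 bp
  43→4 (wrap): 51-43+4 = 12 bp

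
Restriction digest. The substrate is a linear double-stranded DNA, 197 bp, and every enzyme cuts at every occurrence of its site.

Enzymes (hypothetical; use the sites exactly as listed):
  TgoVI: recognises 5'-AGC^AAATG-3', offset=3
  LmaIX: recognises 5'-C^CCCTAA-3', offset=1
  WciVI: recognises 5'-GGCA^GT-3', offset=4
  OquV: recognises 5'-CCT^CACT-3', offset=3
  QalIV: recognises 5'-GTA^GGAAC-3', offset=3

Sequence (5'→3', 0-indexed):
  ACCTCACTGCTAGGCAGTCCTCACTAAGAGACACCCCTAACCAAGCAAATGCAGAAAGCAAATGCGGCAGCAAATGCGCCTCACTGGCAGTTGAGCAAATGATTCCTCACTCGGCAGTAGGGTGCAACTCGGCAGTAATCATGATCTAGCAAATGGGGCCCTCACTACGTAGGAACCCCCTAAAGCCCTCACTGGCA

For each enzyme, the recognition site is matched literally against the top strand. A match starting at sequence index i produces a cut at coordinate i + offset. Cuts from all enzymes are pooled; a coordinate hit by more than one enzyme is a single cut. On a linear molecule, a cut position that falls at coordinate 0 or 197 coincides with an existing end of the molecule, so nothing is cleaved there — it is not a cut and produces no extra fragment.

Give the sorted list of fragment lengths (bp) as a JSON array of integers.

[4,5,6,7,8,8,9,9,10,11,12,12,12,12,12,13,13,16,18]

Site scan:
  TgoVI (AGCAAATG, off=3): starts [43, 56, 68, 93, 147] → cuts [46, 59, 71, 96, 150]
  LmaIX (CCCCTAA, off=1): starts [33, 176] → cuts [34, 177]
  WciVI (GGCAGT, off=4): starts [12, 85, 112, 130] → cuts [16, 89, 116, 134]
  OquV (CCTCACT, off=3): starts [1, 18, 78, 104, 159, 186] → cuts [4, 21, 81, 107, 162, 189]
  QalIV (GTAGGAAC, off=3): starts [168] → cuts [171]

Pooled cuts: [4, 16, 21, 34, 46, 59, 71, 81, 89, 96, 107, 116, 134, 150, 162, 171, 177, 189]

Fragment lengths:
  [0,4): 4 bp
  [4,16): 12 bp
  [16,21): 5 bp
  [21,34): 13 bp
  [34,46): 12 bp
  [46,59): 13 bp
  [59,71): 12 bp
  [71,81): 10 bp
  [81,89): 8 bp
  [89,96): 7 bp
  [96,107): 11 bp
  [107,116): 9 bp
  [116,134): 18 bp
  [134,150): 16 bp
  [150,162): 12 bp
  [162,171): 9 bp
  [171,177): 6 bp
  [177,189): 12 bp
  [189,197): 8 bp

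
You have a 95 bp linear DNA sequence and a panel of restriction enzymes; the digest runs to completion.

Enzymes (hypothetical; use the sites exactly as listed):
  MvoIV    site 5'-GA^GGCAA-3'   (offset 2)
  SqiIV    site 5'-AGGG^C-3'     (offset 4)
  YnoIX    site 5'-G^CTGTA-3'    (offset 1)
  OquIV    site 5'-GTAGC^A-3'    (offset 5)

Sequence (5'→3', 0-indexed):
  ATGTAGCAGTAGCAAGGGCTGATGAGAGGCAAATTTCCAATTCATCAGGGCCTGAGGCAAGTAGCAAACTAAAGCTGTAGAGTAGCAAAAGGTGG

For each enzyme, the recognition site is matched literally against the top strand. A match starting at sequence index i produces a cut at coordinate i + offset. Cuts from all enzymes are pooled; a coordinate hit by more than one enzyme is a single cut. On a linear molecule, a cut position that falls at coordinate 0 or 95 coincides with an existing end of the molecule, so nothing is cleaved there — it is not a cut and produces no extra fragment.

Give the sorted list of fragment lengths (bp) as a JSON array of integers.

[5,5,6,7,9,9,9,10,12,23]

Site scan:
  MvoIV (GAGGCAA, off=2): starts [25, 53] → cuts [27, 55]
  SqiIV (AGGGC, off=4): starts [14, 46] → cuts [18, 50]
  YnoIX (GCTGTA, off=1): starts [73] → cuts [74]
  OquIV (GTAGCA, off=5): starts [2, 8, 60, 81] → cuts [7, 13, 65, 86]

Pooled cuts: [7, 13, 18, 27, 50, 55, 65, 74, 86]

Fragments:
  [0,7): 7 bp
  [7,13): 6 bp
  [13,18): 5 bp
  [18,27): 9 bp
  [27,50): 23 bp
  [50,55): 5 bp
  [55,65): 10 bp
  [65,74): 9 bp
  [74,86): 12 bp
  [86,95): 9 bp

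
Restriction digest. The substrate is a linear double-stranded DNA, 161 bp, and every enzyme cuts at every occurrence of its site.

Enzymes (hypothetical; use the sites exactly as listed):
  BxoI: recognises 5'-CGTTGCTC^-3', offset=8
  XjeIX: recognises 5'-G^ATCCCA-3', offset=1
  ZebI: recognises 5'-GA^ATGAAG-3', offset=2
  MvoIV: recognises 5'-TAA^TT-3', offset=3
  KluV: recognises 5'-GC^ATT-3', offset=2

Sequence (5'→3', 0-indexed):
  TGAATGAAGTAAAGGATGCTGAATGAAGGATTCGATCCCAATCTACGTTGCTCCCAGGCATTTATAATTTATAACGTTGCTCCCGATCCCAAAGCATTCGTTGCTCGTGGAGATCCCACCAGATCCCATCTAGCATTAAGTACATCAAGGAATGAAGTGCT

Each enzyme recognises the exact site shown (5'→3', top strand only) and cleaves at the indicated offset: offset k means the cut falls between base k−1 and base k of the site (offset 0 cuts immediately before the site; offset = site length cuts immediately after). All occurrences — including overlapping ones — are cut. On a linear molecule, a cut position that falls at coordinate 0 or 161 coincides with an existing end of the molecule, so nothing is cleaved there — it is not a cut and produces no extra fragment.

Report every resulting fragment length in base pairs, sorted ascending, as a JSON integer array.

Scan for sites:
  BxoI CGTTGCTC/8: at [45, 74, 98] ⇒ [53, 82, 106]
  XjeIX GATCCCA/1: at [33, 84, 111, 121] ⇒ [34, 85, 112, 122]
  ZebI GAATGAAG/2: at [1, 20, 149] ⇒ [3, 22, 151]
  MvoIV TAATT/3: at [64] ⇒ [67]
  KluV GCATT/2: at [57, 93, 132] ⇒ [59, 95, 134]

Pooled cuts: [3, 22, 34, 53, 59, 67, 82, 85, 95, 106, 112, 122, 134, 151]

Fragments:
  [0,3): 3 bp
  [3,22): 19 bp
  [22,34): 12 bp
  [34,53): 19 bp
  [53,59): 6 bp
  [59,67): 8 bp
  [67,82): 15 bp
  [82,85): 3 bp
  [85,95): 10 bp
  [95,106): 11 bp
  [106,112): 6 bp
  [112,122): 10 bp
  [122,134): 12 bp
  [134,151): 17 bp
  [151,161): 10 bp

[3,3,6,6,8,10,10,10,11,12,12,15,17,19,19]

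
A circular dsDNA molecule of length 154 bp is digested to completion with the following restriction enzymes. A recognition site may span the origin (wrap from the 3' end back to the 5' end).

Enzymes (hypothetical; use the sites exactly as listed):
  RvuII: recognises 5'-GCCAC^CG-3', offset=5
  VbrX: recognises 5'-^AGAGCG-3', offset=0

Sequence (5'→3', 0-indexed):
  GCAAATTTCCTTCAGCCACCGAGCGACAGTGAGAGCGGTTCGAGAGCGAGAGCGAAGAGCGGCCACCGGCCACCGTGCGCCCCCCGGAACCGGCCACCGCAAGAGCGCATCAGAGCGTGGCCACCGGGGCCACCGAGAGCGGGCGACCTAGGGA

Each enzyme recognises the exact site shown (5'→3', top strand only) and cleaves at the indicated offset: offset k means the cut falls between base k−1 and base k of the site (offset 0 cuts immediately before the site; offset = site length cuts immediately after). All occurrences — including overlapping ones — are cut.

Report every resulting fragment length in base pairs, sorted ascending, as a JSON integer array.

[2,4,6,7,7,9,10,11,11,12,13,24,38]

Scan for sites:
  RvuII (GCCACCG, off=5): starts [14, 61, 68, 92, 119, 128] → cuts [19, 66, 73, 97, 124, 133]
  VbrX (AGAGCG, off=0): starts [31, 42, 48, 55, 101, 111, 135] → cuts [31, 42, 48, 55, 101, 111, 135]

All cut coordinates (distinct, sorted): [19, 31, 42, 48, 55, 66, 73, 97, 101, 111, 124, 133, 135]

Fragment lengths:
  19→31: 12 bp
  31→42: 11 bp
  42→48: 6 bp
  48→55: 7 bp
  55→66: 11 bp
  66→73: 7 bp
  73→97: 24 bp
  97→101: 4 bp
  101→111: 10 bp
  111→124: 13 bp
  124→133: 9 bp
  133→135: 2 bp
  135→19 (wrap): 154-135+19 = 38 bp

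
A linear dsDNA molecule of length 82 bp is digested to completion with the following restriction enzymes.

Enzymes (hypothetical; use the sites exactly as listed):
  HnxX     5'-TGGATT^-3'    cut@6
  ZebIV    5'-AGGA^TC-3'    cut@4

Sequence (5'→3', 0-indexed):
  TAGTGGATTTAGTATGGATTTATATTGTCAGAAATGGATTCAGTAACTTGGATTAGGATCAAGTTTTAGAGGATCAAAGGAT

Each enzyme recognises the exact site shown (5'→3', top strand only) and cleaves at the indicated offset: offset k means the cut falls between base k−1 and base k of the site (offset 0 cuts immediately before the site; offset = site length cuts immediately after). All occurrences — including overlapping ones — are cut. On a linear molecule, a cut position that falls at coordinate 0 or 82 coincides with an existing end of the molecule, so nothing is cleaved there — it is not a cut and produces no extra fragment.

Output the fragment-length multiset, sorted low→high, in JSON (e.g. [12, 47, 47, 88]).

Site scan:
  HnxX TGGATT/6: at [3, 14, 34, 48] ⇒ [9, 20, 40, 54]
  ZebIV AGGATC/4: at [54, 69] ⇒ [58, 73]

Pooled cuts: [9, 20, 40, 54, 58, 73]

Fragment lengths:
  [0,9): 9 bp
  [9,20): 11 bp
  [20,40): 20 bp
  [40,54): 14 bp
  [54,58): 4 bp
  [58,73): 15 bp
  [73,82): 9 bp

[4,9,9,11,14,15,20]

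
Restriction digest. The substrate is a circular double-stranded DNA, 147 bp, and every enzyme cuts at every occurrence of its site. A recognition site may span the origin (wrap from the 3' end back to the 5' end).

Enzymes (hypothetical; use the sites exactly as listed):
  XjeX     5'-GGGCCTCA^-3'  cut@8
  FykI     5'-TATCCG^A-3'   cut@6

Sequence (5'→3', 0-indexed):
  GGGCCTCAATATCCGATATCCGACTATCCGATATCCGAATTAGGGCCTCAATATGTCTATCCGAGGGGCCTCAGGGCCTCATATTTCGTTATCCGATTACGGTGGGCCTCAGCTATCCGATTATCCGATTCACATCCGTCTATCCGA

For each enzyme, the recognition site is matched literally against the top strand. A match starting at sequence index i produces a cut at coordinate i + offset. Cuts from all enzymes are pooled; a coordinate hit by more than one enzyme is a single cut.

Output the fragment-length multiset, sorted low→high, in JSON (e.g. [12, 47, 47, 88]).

[7,7,7,8,8,8,8,9,10,13,13,14,16,19]

Per-enzyme occurrences:
  XjeX (GGGCCTCA, off=8): starts [0, 42, 65, 73, 103] → cuts [8, 50, 73, 81, 111]
  FykI (TATCCGA, off=6): starts [9, 16, 24, 31, 57, 89, 113, 121, 140] → cuts [15, 22, 30, 37, 63, 95, 119, 127, 146]

Pooled cuts: [8, 15, 22, 30, 37, 50, 63, 73, 81, 95, 111, 119, 127, 146]

Fragments:
  8→15: 7 bp
  15→22: 7 bp
  22→30: 8 bp
  30→37: 7 bp
  37→50: 13 bp
  50→63: 13 bp
  63→73: 10 bp
  73→81: 8 bp
  81→95: 14 bp
  95→111: 16 bp
  111→119: 8 bp
  119→127: 8 bp
  127→146: 19 bp
  146→8 (wrap): 147-146+8 = 9 bp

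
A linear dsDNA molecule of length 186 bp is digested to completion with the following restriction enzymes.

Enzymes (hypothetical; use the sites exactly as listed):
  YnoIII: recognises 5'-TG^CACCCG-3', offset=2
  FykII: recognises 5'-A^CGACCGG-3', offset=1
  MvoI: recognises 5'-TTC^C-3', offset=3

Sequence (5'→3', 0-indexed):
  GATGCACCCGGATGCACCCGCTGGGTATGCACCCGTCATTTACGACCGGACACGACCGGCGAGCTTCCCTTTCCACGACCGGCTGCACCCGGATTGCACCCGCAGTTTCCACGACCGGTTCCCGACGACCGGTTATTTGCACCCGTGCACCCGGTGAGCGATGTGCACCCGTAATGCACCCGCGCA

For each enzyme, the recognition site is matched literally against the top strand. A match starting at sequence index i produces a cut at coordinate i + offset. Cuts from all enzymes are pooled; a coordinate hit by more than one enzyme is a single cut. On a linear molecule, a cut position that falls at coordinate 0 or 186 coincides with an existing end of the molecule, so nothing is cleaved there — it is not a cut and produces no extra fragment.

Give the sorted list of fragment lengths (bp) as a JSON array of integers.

[2,2,4,4,6,8,10,10,10,10,10,11,11,13,13,14,15,15,18]

Per-enzyme occurrences:
  YnoIII (TGCACCCG, off=2): starts [2, 12, 27, 83, 94, 137, 145, 163, 174] → cuts [4, 14, 29, 85, 96, 139, 147, 165, 176]
  FykII (ACGACCGG, off=1): starts [41, 51, 74, 110, 124] → cuts [42, 52, 75, 111, 125]
  MvoI (TTCC, off=3): starts [64, 70, 106, 118] → cuts [67, 73, 109, 121]

All cut coordinates (distinct, sorted): [4, 14, 29, 42, 52, 67, 73, 75, 85, 96, 109, 111, 121, 125, 139, 147, 165, 176]

Fragments:
  [0,4): 4 bp
  [4,14): 10 bp
  [14,29): 15 bp
  [29,42): 13 bp
  [42,52): 10 bp
  [52,67): 15 bp
  [67,73): 6 bp
  [73,75): 2 bp
  [75,85): 10 bp
  [85,96): 11 bp
  [96,109): 13 bp
  [109,111): 2 bp
  [111,121): 10 bp
  [121,125): 4 bp
  [125,139): 14 bp
  [139,147): 8 bp
  [147,165): 18 bp
  [165,176): 11 bp
  [176,186): 10 bp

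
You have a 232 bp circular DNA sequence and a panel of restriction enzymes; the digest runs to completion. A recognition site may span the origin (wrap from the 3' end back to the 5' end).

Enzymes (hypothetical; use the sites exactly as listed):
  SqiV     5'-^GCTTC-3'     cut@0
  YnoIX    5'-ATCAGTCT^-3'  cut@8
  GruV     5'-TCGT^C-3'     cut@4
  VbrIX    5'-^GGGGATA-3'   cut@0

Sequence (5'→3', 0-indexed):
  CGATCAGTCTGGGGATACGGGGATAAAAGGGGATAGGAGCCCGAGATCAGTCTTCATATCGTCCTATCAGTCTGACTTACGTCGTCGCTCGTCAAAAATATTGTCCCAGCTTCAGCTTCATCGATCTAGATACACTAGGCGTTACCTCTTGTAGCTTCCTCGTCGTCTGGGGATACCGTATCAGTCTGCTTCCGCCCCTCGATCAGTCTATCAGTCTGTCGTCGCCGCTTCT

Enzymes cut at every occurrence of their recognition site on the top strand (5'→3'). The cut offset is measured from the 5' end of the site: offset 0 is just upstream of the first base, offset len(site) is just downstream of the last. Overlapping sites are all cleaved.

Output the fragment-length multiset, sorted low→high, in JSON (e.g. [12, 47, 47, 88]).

Site scan:
  SqiV (GCTTC, off=0): starts [108, 114, 153, 187, 226] → cuts [108, 114, 153, 187, 226]
  YnoIX (ATCAGTCT, off=8): starts [2, 45, 65, 179, 201, 209] → cuts [10, 53, 73, 187, 209, 217]
  GruV (TCGTC, off=4): starts [58, 81, 88, 159, 162, 218] → cuts [62, 85, 92, 163, 166, 222]
  VbrIX (GGGGATA, off=0): starts [10, 18, 28, 168] → cuts [10, 18, 28, 168]

Pooled cuts: [10, 18, 28, 53, 62, 73, 85, 92, 108, 114, 153, 163, 166, 168, 187, 209, 217, 222, 226]

Fragment lengths:
  10→18: 8 bp
  18→28: 10 bp
  28→53: 25 bp
  53→62: 9 bp
  62→73: 11 bp
  73→85: 12 bp
  85→92: 7 bp
  92→108: 16 bp
  108→114: 6 bp
  114→153: 39 bp
  153→163: 10 bp
  163→166: 3 bp
  166→168: 2 bp
  168→187: 19 bp
  187→209: 22 bp
  209→217: 8 bp
  217→222: 5 bp
  222→226: 4 bp
  226→10 (wrap): 232-226+10 = 16 bp

[2,3,4,5,6,7,8,8,9,10,10,11,12,16,16,19,22,25,39]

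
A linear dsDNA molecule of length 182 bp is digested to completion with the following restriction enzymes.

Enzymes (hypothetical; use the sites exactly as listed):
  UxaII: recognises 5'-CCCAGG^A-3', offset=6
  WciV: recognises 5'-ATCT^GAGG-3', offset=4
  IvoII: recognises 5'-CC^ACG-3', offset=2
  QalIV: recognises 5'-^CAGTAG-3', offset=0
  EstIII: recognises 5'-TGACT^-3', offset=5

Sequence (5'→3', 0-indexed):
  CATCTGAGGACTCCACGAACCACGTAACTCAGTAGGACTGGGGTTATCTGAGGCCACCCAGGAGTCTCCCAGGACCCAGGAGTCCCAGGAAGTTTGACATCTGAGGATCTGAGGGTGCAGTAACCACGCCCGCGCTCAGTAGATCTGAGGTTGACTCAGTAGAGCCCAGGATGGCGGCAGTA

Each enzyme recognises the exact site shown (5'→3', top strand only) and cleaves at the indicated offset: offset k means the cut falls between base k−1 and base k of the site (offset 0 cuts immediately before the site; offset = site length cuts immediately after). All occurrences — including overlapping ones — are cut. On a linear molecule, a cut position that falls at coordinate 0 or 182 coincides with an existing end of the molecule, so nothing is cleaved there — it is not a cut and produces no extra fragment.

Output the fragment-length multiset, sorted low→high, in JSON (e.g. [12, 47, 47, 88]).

[5,7,7,8,8,9,9,10,10,11,11,12,13,13,14,15,20]

Per-enzyme occurrences:
  UxaII (CCCAGGA, off=6): starts [56, 67, 74, 83, 164] → cuts [62, 73, 80, 89, 170]
  WciV (ATCTGAGG, off=4): starts [1, 45, 98, 106, 142] → cuts [5, 49, 102, 110, 146]
  IvoII (CCACG, off=2): starts [12, 19, 123] → cuts [14, 21, 125]
  QalIV (CAGTAG, off=0): starts [29, 136, 156] → cuts [29, 136, 156]
  EstIII (TGACT, off=5): starts [151] → cuts [156]

Pooled cuts: [5, 14, 21, 29, 49, 62, 73, 80, 89, 102, 110, 125, 136, 146, 156, 170]

Fragment lengths:
  [0,5): 5 bp
  [5,14): 9 bp
  [14,21): 7 bp
  [21,29): 8 bp
  [29,49): 20 bp
  [49,62): 13 bp
  [62,73): 11 bp
  [73,80): 7 bp
  [80,89): 9 bp
  [89,102): 13 bp
  [102,110): 8 bp
  [110,125): 15 bp
  [125,136): 11 bp
  [136,146): 10 bp
  [146,156): 10 bp
  [156,170): 14 bp
  [170,182): 12 bp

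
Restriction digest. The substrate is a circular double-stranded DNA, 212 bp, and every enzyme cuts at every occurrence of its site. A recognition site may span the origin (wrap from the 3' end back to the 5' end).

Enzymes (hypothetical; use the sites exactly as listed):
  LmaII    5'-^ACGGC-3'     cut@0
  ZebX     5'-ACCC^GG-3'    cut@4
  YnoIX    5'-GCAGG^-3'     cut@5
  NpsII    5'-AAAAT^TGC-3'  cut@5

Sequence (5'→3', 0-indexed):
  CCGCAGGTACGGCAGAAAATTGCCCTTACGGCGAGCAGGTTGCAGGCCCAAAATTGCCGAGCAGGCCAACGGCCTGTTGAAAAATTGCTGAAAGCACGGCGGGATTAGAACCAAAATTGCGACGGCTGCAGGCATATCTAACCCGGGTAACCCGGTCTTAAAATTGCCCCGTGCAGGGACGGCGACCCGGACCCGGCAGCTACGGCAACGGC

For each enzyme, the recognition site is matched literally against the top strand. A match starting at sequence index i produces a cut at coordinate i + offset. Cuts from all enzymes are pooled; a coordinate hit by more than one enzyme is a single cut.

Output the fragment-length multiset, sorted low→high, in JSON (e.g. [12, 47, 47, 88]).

Scan for sites:
  LmaII (ACGGC, off=0): starts [8, 27, 68, 95, 121, 178, 201, 207] → cuts [8, 27, 68, 95, 121, 178, 201, 207]
  ZebX (ACCCGG, off=4): starts [140, 149, 184, 190] → cuts [144, 153, 188, 194]
  YnoIX (GCAGG, off=5): starts [2, 34, 41, 60, 127, 172] → cuts [7, 39, 46, 65, 132, 177]
  NpsII (AAAATTGC, off=5): starts [15, 49, 80, 112, 159] → cuts [20, 54, 85, 117, 164]

Pooled cuts: [7, 8, 20, 27, 39, 46, 54, 65, 68, 85, 95, 117, 121, 132, 144, 153, 164, 177, 178, 188, 194, 201, 207]

Fragment lengths:
  7→8: 1 bp
  8→20: 12 bp
  20→27: 7 bp
  27→39: 12 bp
  39→46: 7 bp
  46→54: 8 bp
  54→65: 11 bp
  65→68: 3 bp
  68→85: 17 bp
  85→95: 10 bp
  95→117: 22 bp
  117→121: 4 bp
  121→132: 11 bp
  132→144: 12 bp
  144→153: 9 bp
  153→164: 11 bp
  164→177: 13 bp
  177→178: 1 bp
  178→188: 10 bp
  188→194: 6 bp
  194→201: 7 bp
  201→207: 6 bp
  207→7 (wrap): 212-207+7 = 12 bp

[1,1,3,4,6,6,7,7,7,8,9,10,10,11,11,11,12,12,12,12,13,17,22]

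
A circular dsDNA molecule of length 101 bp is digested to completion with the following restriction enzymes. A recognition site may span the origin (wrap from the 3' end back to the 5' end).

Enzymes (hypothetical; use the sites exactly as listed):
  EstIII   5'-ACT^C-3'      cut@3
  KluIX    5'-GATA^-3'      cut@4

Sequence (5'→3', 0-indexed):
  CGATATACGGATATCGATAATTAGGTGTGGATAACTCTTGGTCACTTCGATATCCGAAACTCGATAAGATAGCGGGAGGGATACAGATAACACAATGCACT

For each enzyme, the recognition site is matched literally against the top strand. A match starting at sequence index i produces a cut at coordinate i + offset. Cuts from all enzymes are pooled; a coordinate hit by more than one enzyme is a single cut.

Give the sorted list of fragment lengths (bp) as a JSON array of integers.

[3,5,5,5,6,6,8,9,12,12,14,16]

Scan for sites:
  EstIII (ACTC, off=3): starts [33, 58, 98] → cuts [0, 36, 61]
  KluIX (GATA, off=4): starts [1, 9, 15, 29, 48, 62, 67, 79, 85] → cuts [5, 13, 19, 33, 52, 66, 71, 83, 89]

All cut coordinates (distinct, sorted): [0, 5, 13, 19, 33, 36, 52, 61, 66, 71, 83, 89]

Fragments:
  0→5: 5 bp
  5→13: 8 bp
  13→19: 6 bp
  19→33: 14 bp
  33→36: 3 bp
  36→52: 16 bp
  52→61: 9 bp
  61→66: 5 bp
  66→71: 5 bp
  71→83: 12 bp
  83→89: 6 bp
  89→0 (wrap): 101-89+0 = 12 bp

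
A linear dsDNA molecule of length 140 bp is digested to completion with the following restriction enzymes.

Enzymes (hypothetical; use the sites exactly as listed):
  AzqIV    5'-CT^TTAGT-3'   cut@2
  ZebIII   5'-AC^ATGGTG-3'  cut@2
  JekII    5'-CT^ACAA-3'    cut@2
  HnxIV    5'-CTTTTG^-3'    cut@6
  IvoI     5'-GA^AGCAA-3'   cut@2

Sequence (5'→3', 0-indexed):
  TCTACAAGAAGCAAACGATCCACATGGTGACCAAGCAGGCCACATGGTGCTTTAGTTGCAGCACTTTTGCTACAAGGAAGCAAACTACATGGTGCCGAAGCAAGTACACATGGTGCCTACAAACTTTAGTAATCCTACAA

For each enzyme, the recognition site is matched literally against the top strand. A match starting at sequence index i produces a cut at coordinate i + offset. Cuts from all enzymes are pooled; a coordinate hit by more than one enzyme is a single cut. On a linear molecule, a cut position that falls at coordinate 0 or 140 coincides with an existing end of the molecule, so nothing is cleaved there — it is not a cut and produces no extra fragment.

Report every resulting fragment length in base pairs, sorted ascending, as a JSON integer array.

Per-enzyme occurrences:
  AzqIV (CTTTAGT, off=2): starts [49, 123] → cuts [51, 125]
  ZebIII (ACATGGTG, off=2): starts [21, 41, 86, 107] → cuts [23, 43, 88, 109]
  JekII (CTACAA, off=2): starts [1, 69, 116, 134] → cuts [3, 71, 118, 136]
  HnxIV (CTTTTG, off=6): starts [63] → cuts [69]
  IvoI (GAAGCAA, off=2): starts [7, 76, 96] → cuts [9, 78, 98]

Pooled cuts: [3, 9, 23, 43, 51, 69, 71, 78, 88, 98, 109, 118, 125, 136]

Fragments:
  [0,3): 3 bp
  [3,9): 6 bp
  [9,23): 14 bp
  [23,43): 20 bp
  [43,51): 8 bp
  [51,69): 18 bp
  [69,71): 2 bp
  [71,78): 7 bp
  [78,88): 10 bp
  [88,98): 10 bp
  [98,109): 11 bp
  [109,118): 9 bp
  [118,125): 7 bp
  [125,136): 11 bp
  [136,140): 4 bp

[2,3,4,6,7,7,8,9,10,10,11,11,14,18,20]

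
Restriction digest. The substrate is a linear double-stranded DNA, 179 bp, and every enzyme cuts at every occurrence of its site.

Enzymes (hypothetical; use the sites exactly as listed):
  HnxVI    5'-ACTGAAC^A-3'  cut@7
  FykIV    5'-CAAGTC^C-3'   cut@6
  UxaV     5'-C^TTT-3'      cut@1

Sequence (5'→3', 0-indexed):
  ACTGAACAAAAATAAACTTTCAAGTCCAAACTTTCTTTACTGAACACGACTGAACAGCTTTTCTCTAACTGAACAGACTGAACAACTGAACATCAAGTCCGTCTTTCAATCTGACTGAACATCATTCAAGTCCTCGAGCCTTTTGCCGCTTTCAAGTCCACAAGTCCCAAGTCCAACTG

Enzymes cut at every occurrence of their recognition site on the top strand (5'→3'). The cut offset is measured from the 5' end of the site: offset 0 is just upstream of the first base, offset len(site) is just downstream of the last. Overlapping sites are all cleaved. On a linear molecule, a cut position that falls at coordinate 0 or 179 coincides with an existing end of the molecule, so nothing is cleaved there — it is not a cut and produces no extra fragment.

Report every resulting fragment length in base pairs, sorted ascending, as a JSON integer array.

[3,4,4,5,6,7,7,8,8,8,8,9,9,9,9,10,10,10,12,16,17]

Scan for sites:
  HnxVI ACTGAACA/7: at [0, 38, 48, 67, 76, 84, 113] ⇒ [7, 45, 55, 74, 83, 91, 120]
  FykIV CAAGTCC/6: at [20, 93, 126, 152, 160, 167] ⇒ [26, 99, 132, 158, 166, 173]
  UxaV CTTT/1: at [16, 30, 34, 57, 102, 139, 148] ⇒ [17, 31, 35, 58, 103, 140, 149]

Pooled cuts: [7, 17, 26, 31, 35, 45, 55, 58, 74, 83, 91, 99, 103, 120, 132, 140, 149, 158, 166, 173]

Fragment lengths:
  [0,7): 7 bp
  [7,17): 10 bp
  [17,26): 9 bp
  [26,31): 5 bp
  [31,35): 4 bp
  [35,45): 10 bp
  [45,55): 10 bp
  [55,58): 3 bp
  [58,74): 16 bp
  [74,83): 9 bp
  [83,91): 8 bp
  [91,99): 8 bp
  [99,103): 4 bp
  [103,120): 17 bp
  [120,132): 12 bp
  [132,140): 8 bp
  [140,149): 9 bp
  [149,158): 9 bp
  [158,166): 8 bp
  [166,173): 7 bp
  [173,179): 6 bp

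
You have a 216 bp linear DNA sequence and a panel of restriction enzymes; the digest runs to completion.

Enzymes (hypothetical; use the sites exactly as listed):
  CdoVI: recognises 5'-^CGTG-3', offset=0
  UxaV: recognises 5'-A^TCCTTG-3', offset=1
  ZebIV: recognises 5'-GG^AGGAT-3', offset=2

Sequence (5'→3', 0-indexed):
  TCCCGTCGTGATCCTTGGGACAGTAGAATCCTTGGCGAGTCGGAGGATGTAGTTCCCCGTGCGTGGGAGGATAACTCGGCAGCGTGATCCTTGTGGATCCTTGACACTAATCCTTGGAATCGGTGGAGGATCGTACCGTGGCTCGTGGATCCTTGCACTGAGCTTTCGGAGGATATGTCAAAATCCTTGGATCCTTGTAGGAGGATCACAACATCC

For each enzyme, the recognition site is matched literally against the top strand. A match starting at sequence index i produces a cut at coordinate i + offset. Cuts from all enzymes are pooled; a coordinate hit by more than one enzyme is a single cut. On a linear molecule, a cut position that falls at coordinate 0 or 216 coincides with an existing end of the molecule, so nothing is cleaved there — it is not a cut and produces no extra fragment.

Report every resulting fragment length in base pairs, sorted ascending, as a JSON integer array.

Per-enzyme occurrences:
  CdoVI (CGTG, off=0): starts [6, 57, 61, 82, 136, 143] → cuts [6, 57, 61, 82, 136, 143]
  UxaV (ATCCTTG, off=1): starts [10, 27, 86, 96, 109, 148, 182, 190] → cuts [11, 28, 87, 97, 110, 149, 183, 191]
  ZebIV (GGAGGAT, off=2): starts [41, 65, 124, 167, 199] → cuts [43, 67, 126, 169, 201]

Pooled cuts: [6, 11, 28, 43, 57, 61, 67, 82, 87, 97, 110, 126, 136, 143, 149, 169, 183, 191, 201]

Fragment lengths:
  [0,6): 6 bp
  [6,11): 5 bp
  [11,28): 17 bp
  [28,43): 15 bp
  [43,57): 14 bp
  [57,61): 4 bp
  [61,67): 6 bp
  [67,82): 15 bp
  [82,87): 5 bp
  [87,97): 10 bp
  [97,110): 13 bp
  [110,126): 16 bp
  [126,136): 10 bp
  [136,143): 7 bp
  [143,149): 6 bp
  [149,169): 20 bp
  [169,183): 14 bp
  [183,191): 8 bp
  [191,201): 10 bp
  [201,216): 15 bp

[4,5,5,6,6,6,7,8,10,10,10,13,14,14,15,15,15,16,17,20]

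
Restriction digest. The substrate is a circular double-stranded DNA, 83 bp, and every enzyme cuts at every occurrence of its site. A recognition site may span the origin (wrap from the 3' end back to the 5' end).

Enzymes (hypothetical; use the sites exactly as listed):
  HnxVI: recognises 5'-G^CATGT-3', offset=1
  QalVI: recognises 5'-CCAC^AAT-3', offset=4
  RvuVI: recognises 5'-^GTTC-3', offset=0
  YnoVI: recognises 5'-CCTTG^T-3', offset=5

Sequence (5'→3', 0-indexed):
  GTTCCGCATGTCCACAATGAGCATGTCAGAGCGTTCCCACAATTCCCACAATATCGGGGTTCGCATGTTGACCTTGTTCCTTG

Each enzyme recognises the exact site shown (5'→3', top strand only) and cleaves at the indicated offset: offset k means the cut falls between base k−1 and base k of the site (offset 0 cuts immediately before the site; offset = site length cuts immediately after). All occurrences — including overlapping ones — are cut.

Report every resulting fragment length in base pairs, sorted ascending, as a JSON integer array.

[1,5,6,6,7,8,9,9,9,11,12]

Site scan:
  HnxVI GCATGT/1: at [5, 20, 62] ⇒ [6, 21, 63]
  QalVI CCACAAT/4: at [11, 36, 45] ⇒ [15, 40, 49]
  RvuVI GTTC/0: at [0, 32, 58, 75] ⇒ [0, 32, 58, 75]
  YnoVI CCTTGT/5: at [71] ⇒ [76]

All cut coordinates (distinct, sorted): [0, 6, 15, 21, 32, 40, 49, 58, 63, 75, 76]

Fragment lengths:
  0→6: 6 bp
  6→15: 9 bp
  15→21: 6 bp
  21→32: 11 bp
  32→40: 8 bp
  40→49: 9 bp
  49→58: 9 bp
  58→63: 5 bp
  63→75: 12 bp
  75→76: 1 bp
  76→0 (wrap): 83-76+0 = 7 bp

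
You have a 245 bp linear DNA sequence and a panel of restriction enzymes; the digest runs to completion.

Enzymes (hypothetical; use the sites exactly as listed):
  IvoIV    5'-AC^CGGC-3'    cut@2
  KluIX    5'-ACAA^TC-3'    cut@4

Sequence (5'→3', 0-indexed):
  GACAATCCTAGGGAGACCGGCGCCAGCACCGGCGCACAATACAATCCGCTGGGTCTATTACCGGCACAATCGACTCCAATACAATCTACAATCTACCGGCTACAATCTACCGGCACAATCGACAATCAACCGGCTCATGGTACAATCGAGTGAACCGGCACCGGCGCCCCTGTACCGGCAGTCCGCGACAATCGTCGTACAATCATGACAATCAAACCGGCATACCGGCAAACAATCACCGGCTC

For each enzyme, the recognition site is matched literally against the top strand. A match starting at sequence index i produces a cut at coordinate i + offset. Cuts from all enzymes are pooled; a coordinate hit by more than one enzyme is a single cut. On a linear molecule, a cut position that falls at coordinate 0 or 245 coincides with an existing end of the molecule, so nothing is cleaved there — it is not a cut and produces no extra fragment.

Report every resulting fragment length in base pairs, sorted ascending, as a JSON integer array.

[4,5,5,5,5,6,6,6,7,7,8,8,8,9,9,10,10,11,12,12,14,15,15,15,16,17]

Site scan:
  IvoIV (ACCGGC, off=2): starts [15, 27, 59, 94, 108, 128, 153, 159, 173, 215, 223, 237] → cuts [17, 29, 61, 96, 110, 130, 155, 161, 175, 217, 225, 239]
  KluIX (ACAATC, off=4): starts [1, 40, 65, 80, 87, 101, 114, 121, 141, 187, 198, 207, 231] → cuts [5, 44, 69, 84, 91, 105, 118, 125, 145, 191, 202, 211, 235]

All cut coordinates (distinct, sorted): [5, 17, 29, 44, 61, 69, 84, 91, 96, 105, 110, 118, 125, 130, 145, 155, 161, 175, 191, 202, 211, 217, 225, 235, 239]

Fragments:
  [0,5): 5 bp
  [5,17): 12 bp
  [17,29): 12 bp
  [29,44): 15 bp
  [44,61): 17 bp
  [61,69): 8 bp
  [69,84): 15 bp
  [84,91): 7 bp
  [91,96): 5 bp
  [96,105): 9 bp
  [105,110): 5 bp
  [110,118): 8 bp
  [118,125): 7 bp
  [125,130): 5 bp
  [130,145): 15 bp
  [145,155): 10 bp
  [155,161): 6 bp
  [161,175): 14 bp
  [175,191): 16 bp
  [191,202): 11 bp
  [202,211): 9 bp
  [211,217): 6 bp
  [217,225): 8 bp
  [225,235): 10 bp
  [235,239): 4 bp
  [239,245): 6 bp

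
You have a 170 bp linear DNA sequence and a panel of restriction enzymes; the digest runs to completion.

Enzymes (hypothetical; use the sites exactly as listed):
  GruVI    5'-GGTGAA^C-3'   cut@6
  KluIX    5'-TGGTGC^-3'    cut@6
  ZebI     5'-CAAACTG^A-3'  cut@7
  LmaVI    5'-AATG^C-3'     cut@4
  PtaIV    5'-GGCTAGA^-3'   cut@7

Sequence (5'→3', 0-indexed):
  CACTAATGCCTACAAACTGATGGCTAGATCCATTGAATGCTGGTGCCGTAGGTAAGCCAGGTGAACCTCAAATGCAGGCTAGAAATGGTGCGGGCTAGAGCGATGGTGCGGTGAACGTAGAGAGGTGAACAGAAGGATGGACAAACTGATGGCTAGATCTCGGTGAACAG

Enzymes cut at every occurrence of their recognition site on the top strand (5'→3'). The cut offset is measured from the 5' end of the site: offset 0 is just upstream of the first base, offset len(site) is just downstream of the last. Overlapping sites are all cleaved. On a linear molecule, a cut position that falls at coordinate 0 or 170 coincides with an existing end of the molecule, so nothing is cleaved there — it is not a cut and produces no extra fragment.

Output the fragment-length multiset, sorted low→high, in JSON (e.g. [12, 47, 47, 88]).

Per-enzyme occurrences:
  GruVI (GGTGAAC, off=6): starts [59, 109, 123, 161] → cuts [65, 115, 129, 167]
  KluIX (TGGTGC, off=6): starts [40, 85, 103] → cuts [46, 91, 109]
  ZebI (CAAACTGA, off=7): starts [12, 141] → cuts [19, 148]
  LmaVI (AATGC, off=4): starts [4, 35, 70] → cuts [8, 39, 74]
  PtaIV (GGCTAGA, off=7): starts [21, 76, 92, 150] → cuts [28, 83, 99, 157]

Pooled cuts: [8, 19, 28, 39, 46, 65, 74, 83, 91, 99, 109, 115, 129, 148, 157, 167]

Fragments:
  [0,8): 8 bp
  [8,19): 11 bp
  [19,28): 9 bp
  [28,39): 11 bp
  [39,46): 7 bp
  [46,65): 19 bp
  [65,74): 9 bp
  [74,83): 9 bp
  [83,91): 8 bp
  [91,99): 8 bp
  [99,109): 10 bp
  [109,115): 6 bp
  [115,129): 14 bp
  [129,148): 19 bp
  [148,157): 9 bp
  [157,167): 10 bp
  [167,170): 3 bp

[3,6,7,8,8,8,9,9,9,9,10,10,11,11,14,19,19]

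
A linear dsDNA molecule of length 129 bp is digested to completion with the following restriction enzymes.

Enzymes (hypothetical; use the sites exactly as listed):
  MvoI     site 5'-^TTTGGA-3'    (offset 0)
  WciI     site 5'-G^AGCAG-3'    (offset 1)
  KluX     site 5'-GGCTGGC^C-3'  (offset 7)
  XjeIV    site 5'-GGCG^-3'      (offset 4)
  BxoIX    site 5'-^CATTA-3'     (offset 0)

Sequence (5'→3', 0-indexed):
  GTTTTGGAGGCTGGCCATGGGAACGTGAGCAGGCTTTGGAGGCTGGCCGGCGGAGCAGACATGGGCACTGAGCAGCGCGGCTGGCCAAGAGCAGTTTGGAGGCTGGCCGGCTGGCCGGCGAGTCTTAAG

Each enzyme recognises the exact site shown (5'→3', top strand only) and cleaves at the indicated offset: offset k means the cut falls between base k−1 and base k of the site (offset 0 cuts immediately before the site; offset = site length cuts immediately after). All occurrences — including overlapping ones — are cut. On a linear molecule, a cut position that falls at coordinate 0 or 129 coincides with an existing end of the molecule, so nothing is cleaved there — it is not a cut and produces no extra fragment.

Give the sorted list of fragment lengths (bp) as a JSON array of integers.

Scan for sites:
  MvoI (TTTGGA, off=0): starts [2, 34, 94] → cuts [2, 34, 94]
  WciI (GAGCAG, off=1): starts [26, 52, 69, 88] → cuts [27, 53, 70, 89]
  KluX (GGCTGGCC, off=7): starts [8, 40, 78, 100, 108] → cuts [15, 47, 85, 107, 115]
  XjeIV (GGCG, off=4): starts [48, 116] → cuts [52, 120]
  BxoIX (CATTA, off=0): no sites

All cut coordinates (distinct, sorted): [2, 15, 27, 34, 47, 52, 53, 70, 85, 89, 94, 107, 115, 120]

Fragment lengths:
  [0,2): 2 bp
  [2,15): 13 bp
  [15,27): 12 bp
  [27,34): 7 bp
  [34,47): 13 bp
  [47,52): 5 bp
  [52,53): 1 bp
  [53,70): 17 bp
  [70,85): 15 bp
  [85,89): 4 bp
  [89,94): 5 bp
  [94,107): 13 bp
  [107,115): 8 bp
  [115,120): 5 bp
  [120,129): 9 bp

[1,2,4,5,5,5,7,8,9,12,13,13,13,15,17]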